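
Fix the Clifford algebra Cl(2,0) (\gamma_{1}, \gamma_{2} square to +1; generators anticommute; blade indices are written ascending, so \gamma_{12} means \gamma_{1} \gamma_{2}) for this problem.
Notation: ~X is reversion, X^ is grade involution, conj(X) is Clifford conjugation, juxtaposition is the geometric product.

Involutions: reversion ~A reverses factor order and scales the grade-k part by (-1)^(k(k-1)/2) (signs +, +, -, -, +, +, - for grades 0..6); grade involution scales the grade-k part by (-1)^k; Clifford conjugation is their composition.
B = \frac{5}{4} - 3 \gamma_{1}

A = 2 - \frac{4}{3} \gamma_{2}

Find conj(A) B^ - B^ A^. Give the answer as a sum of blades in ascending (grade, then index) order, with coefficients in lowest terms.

first term: \frac{5}{2} + 6 \gamma_{1} + \frac{5}{3} \gamma_{2} - 4 \gamma_{12}
second term: \frac{5}{2} + 6 \gamma_{1} + \frac{5}{3} \gamma_{2} + 4 \gamma_{12}
Answer: -8 \gamma_{12}


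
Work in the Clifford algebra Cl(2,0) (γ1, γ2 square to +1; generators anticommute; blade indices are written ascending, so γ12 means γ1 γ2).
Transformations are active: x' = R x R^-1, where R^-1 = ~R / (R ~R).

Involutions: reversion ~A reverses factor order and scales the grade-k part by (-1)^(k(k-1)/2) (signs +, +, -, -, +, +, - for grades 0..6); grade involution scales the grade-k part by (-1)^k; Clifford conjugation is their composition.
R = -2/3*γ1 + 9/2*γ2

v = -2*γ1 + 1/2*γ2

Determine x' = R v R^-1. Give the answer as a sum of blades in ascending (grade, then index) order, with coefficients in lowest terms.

~R = -2/3*γ1 + 9/2*γ2, and R ~R = 745/36, so R^-1 = ~R / (745/36).
R v = 43/12 + 26/3*γ12
Answer: 1318/745*γ1 + 1577/1490*γ2


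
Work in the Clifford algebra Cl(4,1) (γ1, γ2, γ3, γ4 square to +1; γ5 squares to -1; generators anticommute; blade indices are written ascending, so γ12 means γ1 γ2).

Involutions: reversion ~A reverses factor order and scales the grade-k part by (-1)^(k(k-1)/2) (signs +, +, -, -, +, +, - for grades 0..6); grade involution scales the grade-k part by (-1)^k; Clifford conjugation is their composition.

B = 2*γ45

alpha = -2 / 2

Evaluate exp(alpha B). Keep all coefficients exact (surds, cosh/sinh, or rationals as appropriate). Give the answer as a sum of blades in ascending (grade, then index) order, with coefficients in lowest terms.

B^2 = (2)^2*(γ45)^2 = 4*(+1) = 4 (a basis 2-blade squares to minus the product of its generators' squares).
B^2 = 4 — the positive square puts this in the hyperbolic regime; l = 2, alpha*l = -2, so exp(alpha B) = cosh(-2) + (sinh(-2)/2)*B = cosh(2) + (-sinh(2)/2)*B.
Answer: cosh(2) - sinh(2)*γ45


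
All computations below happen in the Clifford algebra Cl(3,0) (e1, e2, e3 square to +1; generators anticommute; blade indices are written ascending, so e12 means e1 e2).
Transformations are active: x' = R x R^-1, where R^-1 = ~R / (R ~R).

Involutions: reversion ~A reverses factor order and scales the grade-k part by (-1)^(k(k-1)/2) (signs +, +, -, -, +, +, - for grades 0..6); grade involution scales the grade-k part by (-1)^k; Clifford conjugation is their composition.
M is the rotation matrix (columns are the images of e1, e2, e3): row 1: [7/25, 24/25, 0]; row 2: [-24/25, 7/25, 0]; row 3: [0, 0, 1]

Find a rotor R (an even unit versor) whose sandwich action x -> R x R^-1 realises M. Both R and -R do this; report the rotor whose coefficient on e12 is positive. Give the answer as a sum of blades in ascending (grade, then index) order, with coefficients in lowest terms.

Method: write R = a + b12*e12 + b13*e13 + b23*e23 with a^2 + b12^2 + b13^2 + b23^2 = 1 (so R^-1 = ~R). Expanding the columns R e_j ~R gives tr M = 4a^2 - 1 and, from the antisymmetric part, M21 - M12 = -4a*b12, M13 - M31 = 4a*b13, M32 - M23 = -4a*b23.
Here tr M = 39/25, so a^2 = (1 + tr M)/4 = 16/25 and a = ±4/5. Taking a = 4/5: M21 - M12 = -48/25, M13 - M31 = 0, M32 - M23 = 0, giving b12 = 3/5, b13 = 0, b23 = 0, i.e. R = 4/5 + 3/5*e12.
Its e12 coefficient is already positive.
Answer: 4/5 + 3/5*e12. Recall the cover is two-to-one: with M of trace 39/25, both preimages act alike, and the stated e12 sign chooses the sheet.


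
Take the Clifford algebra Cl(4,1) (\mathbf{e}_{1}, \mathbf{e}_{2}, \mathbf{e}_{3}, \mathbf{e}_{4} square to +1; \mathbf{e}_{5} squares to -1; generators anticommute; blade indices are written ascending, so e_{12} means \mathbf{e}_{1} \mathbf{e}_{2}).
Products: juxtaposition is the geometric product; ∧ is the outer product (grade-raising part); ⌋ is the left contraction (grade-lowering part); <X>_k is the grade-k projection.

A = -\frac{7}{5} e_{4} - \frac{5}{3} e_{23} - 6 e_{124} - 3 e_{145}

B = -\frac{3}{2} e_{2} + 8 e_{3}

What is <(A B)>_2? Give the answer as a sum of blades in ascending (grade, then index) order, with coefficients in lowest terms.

step 1: -\frac{40}{3} e_{2} - \frac{5}{2} e_{3} - 9 e_{14} - \frac{21}{10} e_{24} + \frac{56}{5} e_{34} + 48 e_{1234} + \frac{9}{2} e_{1245} - 24 e_{1345}
step 2: -9 e_{14} - \frac{21}{10} e_{24} + \frac{56}{5} e_{34}
Answer: -9 e_{14} - \frac{21}{10} e_{24} + \frac{56}{5} e_{34}


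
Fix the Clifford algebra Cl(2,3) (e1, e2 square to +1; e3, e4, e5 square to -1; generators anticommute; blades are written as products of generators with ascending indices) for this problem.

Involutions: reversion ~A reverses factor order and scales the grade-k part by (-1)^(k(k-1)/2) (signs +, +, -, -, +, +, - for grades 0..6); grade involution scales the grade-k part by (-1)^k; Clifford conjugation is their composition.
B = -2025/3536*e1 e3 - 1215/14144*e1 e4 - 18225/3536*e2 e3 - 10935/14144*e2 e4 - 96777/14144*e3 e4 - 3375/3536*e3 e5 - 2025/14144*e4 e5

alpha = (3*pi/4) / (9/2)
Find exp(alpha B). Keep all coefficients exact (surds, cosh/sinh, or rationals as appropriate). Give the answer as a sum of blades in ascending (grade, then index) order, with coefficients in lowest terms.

B^2 term by term: the squares give (-2025/3536)^2*(e1 e3)^2 + (-1215/14144)^2*(e1 e4)^2 + (-18225/3536)^2*(e2 e3)^2 + (-10935/14144)^2*(e2 e4)^2 + (-96777/14144)^2*(e3 e4)^2 + (-3375/3536)^2*(e3 e5)^2 + (-2025/14144)^2*(e4 e5)^2 = 4100625/12503296*(+1) + 1476225/200052736*(+1) + 332150625/12503296*(+1) + 119574225/200052736*(+1) + 9365787729/200052736*(-1) + 11390625/12503296*(-1) + 4100625/200052736*(-1) = -81/4 (each basis 2-blade squares to minus the product of its generators' squares); cross terms between blades sharing an index anticommute and cancel; the commuting (index-disjoint) pairs give grade-4 terms 2*c*c'*(blade product), which cancel blade by blade — e1 e2 e3 e4: -22143375/25006592 + 22143375/25006592 = 0; e1 e3 e4 e5: 4100625/25006592 - 4100625/25006592 = 0; e2 e3 e4 e5: 36905625/25006592 - 36905625/25006592 = 0 — confirming B is simple. So B^2 = -81/4.
B^2 = -81/4 — a negative square means the series sums to a rotation: l = 9/2, alpha*l = 3*pi/4, so exp(alpha B) = cos(3*pi/4) + (sin(3*pi/4)/(9/2))*B = -sqrt(2)/2 + (sqrt(2)/9)*B.
Answer: -sqrt(2)/2 - 225*sqrt(2)/3536*e1 e3 - 135*sqrt(2)/14144*e1 e4 - 2025*sqrt(2)/3536*e2 e3 - 1215*sqrt(2)/14144*e2 e4 - 10753*sqrt(2)/14144*e3 e4 - 375*sqrt(2)/3536*e3 e5 - 225*sqrt(2)/14144*e4 e5


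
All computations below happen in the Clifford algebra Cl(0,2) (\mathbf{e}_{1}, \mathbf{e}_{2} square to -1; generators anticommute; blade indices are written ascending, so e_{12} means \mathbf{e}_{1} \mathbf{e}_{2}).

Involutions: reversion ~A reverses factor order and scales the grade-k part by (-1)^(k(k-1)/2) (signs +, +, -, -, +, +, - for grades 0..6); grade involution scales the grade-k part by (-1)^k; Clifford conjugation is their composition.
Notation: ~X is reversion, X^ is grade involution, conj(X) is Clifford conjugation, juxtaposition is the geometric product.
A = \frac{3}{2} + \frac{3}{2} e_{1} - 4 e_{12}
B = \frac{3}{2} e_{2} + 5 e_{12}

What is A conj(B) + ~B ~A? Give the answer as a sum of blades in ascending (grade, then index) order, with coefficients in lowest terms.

first term: -20 - 6 e_{1} + \frac{21}{4} e_{2} - \frac{39}{4} e_{12}
second term: 20 + 6 e_{1} - \frac{21}{4} e_{2} - \frac{39}{4} e_{12}
Answer: -\frac{39}{2} e_{12}


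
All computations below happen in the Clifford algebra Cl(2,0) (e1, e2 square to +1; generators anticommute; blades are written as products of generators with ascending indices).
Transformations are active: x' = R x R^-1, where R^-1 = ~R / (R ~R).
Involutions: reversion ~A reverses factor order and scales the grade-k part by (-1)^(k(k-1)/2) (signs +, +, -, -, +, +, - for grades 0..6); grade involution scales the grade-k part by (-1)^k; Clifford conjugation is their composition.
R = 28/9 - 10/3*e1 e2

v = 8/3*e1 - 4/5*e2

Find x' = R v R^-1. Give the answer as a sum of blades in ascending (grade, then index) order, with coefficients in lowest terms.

~R = 28/9 + 10/3*e1 e2, and R ~R = 1684/81, so R^-1 = ~R / (1684/81).
R v = 296/27*e1 + 32/5*e2
Answer: 776/1263*e1 + 5716/2105*e2


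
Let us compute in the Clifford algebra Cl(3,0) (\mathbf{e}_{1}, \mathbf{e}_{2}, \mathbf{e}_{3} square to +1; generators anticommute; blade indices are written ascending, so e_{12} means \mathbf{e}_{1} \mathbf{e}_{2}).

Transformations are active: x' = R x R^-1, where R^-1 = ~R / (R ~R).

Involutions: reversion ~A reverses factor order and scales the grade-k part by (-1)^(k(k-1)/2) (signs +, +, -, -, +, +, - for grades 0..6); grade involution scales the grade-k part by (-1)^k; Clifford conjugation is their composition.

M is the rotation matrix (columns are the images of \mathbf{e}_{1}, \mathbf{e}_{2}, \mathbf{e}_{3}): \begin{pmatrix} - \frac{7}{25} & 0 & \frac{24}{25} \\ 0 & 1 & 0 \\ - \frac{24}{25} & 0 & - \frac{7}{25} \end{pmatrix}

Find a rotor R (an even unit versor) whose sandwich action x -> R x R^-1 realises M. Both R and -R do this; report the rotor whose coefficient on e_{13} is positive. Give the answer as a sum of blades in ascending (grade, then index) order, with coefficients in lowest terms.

Method: write R = a + b12*e_{12} + b13*e_{13} + b23*e_{23} with a^2 + b12^2 + b13^2 + b23^2 = 1 (so R^-1 = ~R). Expanding the columns R e_j ~R gives tr M = 4a^2 - 1 and, from the antisymmetric part, M21 - M12 = -4a*b12, M13 - M31 = 4a*b13, M32 - M23 = -4a*b23.
Here tr M = \frac{11}{25}, so a^2 = (1 + tr M)/4 = \frac{9}{25} and a = ±\frac{3}{5}. Taking a = \frac{3}{5}: M21 - M12 = 0, M13 - M31 = \frac{48}{25}, M32 - M23 = 0, giving b12 = 0, b13 = \frac{4}{5}, b23 = 0, i.e. R = \frac{3}{5} + \frac{4}{5} e_{13}.
Its e_{13} coefficient is already positive.
Answer: \frac{3}{5} + \frac{4}{5} e_{13}. Recall the cover is two-to-one: with M of trace \frac{11}{25}, both preimages act alike, and the stated e_{13} sign chooses the sheet.


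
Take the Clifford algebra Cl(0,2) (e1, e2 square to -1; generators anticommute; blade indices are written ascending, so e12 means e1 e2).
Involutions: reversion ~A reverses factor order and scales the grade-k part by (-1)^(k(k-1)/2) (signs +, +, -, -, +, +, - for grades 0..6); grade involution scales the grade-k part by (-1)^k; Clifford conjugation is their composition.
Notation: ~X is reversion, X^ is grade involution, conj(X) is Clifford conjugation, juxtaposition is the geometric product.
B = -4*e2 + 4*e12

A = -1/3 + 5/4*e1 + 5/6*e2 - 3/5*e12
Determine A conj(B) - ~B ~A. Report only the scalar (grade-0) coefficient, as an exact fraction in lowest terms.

first term: -86/15 - 14/15*e1 + 11/3*e2 + 19/3*e12
second term: 86/15 + 14/15*e1 - 11/3*e2 + 19/3*e12
Answer: -172/15


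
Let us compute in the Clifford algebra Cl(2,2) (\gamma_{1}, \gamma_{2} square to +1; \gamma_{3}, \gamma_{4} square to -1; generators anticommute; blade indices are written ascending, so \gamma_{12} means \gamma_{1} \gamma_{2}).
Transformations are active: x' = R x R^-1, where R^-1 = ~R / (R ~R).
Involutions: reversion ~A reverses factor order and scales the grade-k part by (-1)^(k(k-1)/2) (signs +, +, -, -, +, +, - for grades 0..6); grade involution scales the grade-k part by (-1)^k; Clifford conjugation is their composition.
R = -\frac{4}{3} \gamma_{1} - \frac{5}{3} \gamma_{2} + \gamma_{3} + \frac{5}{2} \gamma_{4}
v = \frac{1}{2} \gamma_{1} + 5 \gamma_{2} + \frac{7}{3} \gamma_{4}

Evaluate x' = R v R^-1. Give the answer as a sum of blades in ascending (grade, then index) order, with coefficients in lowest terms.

~R = -\frac{4}{3} \gamma_{1} - \frac{5}{3} \gamma_{2} + \gamma_{3} + \frac{5}{2} \gamma_{4}, and R ~R = -\frac{97}{36}, so R^-1 = ~R / (-\frac{97}{36}).
R v = -\frac{89}{6} - \frac{35}{6} \gamma_{12} - \frac{1}{2} \gamma_{13} - \frac{157}{36} \gamma_{14} - 5 \gamma_{23} - \frac{295}{18} \gamma_{24} + \frac{7}{3} \gamma_{34}
Answer: -\frac{2945}{194} \gamma_{1} - \frac{2265}{97} \gamma_{2} + \frac{1068}{97} \gamma_{3} + \frac{7331}{291} \gamma_{4}


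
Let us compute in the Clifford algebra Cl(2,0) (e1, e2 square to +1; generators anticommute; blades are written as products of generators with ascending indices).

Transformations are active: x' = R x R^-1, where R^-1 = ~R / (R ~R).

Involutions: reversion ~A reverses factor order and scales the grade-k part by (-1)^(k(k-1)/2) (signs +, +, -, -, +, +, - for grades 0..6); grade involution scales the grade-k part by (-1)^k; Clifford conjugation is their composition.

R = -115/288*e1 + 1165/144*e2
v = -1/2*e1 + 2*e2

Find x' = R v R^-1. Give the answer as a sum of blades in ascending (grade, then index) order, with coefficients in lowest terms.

~R = -115/288*e1 + 1165/144*e2, and R ~R = 5442125/82944, so R^-1 = ~R / (5442125/82944).
R v = 3145/192 + 935/288*e1 e2
Answer: 7699/25610*e1 + 26116/12805*e2


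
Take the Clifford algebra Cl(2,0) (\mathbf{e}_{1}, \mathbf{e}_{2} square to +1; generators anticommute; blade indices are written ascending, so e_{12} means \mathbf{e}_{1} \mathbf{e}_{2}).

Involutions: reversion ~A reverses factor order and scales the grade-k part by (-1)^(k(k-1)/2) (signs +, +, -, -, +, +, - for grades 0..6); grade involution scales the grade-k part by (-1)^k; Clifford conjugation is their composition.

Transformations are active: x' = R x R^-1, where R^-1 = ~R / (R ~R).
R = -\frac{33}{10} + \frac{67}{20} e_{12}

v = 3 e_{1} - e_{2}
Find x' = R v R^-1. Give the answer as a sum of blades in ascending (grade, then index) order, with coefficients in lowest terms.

~R = -\frac{33}{10} - \frac{67}{20} e_{12}, and R ~R = \frac{1769}{80}, so R^-1 = ~R / (\frac{1769}{80}).
R v = -\frac{53}{4} e_{1} - \frac{27}{4} e_{2}
Answer: \frac{1689}{1769} e_{1} + \frac{5333}{1769} e_{2}


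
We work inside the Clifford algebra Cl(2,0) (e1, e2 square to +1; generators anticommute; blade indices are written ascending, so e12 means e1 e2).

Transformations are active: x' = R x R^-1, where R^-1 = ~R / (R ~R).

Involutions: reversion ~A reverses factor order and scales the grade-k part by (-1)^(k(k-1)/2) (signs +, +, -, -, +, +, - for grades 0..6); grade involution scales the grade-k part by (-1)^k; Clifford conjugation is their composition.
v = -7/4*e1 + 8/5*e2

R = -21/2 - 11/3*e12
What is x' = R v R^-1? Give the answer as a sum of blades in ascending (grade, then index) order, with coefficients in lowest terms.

~R = -21/2 + 11/3*e12, and R ~R = 4453/36, so R^-1 = ~R / (4453/36).
R v = 1501/120*e1 - 1393/60*e2
Answer: -33271/89060*e1 + 10427/4453*e2


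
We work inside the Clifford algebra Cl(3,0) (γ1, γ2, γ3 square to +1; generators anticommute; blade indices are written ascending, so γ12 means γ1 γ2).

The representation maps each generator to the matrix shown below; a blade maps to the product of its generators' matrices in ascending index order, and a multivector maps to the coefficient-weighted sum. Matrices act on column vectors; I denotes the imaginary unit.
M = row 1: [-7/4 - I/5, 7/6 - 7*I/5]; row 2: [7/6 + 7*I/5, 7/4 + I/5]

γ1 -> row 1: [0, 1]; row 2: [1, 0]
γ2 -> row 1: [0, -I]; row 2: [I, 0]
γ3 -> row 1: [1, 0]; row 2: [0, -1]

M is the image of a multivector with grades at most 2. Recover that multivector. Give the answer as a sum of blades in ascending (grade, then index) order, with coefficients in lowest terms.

Method: 1, rho(γ1), rho(γ2), rho(γ3) form a trace-orthogonal basis of the 2x2 complex matrices (tr(X Y) = 2 if X = Y, else 0), so M = m0*1 + m1*rho(γ1) + m2*rho(γ2) + m3*rho(γ3) with m0 = tr(M)/2 = 0, m1 = tr(M rho(γ1))/2 = 7/6, m2 = tr(M rho(γ2))/2 = 7/5, m3 = tr(M rho(γ3))/2 = -7/4 - I/5.
Multiplying table entries, the bivector images are rho(γ12) = I*rho(γ3), rho(γ13) = -I*rho(γ2), rho(γ23) = I*rho(γ1); with real blade coefficients the real parts of m0..m3 are the coefficients of 1, γ1, γ2, γ3 and the imaginary parts give the bivectors (γ23: Im m1, γ13: -Im m2, γ12: Im m3).
Answer: 7/6*γ1 + 7/5*γ2 - 7/4*γ3 - 1/5*γ12


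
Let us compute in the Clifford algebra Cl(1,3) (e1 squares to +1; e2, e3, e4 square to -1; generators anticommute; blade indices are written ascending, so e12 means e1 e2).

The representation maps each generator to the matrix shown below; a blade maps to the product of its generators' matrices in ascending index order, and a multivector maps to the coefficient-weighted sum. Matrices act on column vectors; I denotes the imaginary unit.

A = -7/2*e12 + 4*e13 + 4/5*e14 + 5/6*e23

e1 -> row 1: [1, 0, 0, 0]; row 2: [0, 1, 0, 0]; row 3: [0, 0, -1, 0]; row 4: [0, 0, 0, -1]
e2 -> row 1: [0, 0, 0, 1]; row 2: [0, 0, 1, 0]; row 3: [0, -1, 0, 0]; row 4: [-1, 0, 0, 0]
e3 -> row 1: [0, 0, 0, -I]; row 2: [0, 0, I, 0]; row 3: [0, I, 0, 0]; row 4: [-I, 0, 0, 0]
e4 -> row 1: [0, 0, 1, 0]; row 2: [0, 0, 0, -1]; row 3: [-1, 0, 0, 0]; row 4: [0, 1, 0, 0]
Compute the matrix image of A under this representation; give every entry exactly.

Bivector images (products of the table entries): rho(e12) = rho(e1)rho(e2) = row 1: [0, 0, 0, 1]; row 2: [0, 0, 1, 0]; row 3: [0, 1, 0, 0]; row 4: [1, 0, 0, 0]; rho(e13) = rho(e1)rho(e3) = row 1: [0, 0, 0, -I]; row 2: [0, 0, I, 0]; row 3: [0, -I, 0, 0]; row 4: [I, 0, 0, 0]; rho(e14) = rho(e1)rho(e4) = row 1: [0, 0, 1, 0]; row 2: [0, 0, 0, -1]; row 3: [1, 0, 0, 0]; row 4: [0, -1, 0, 0]; rho(e23) = rho(e2)rho(e3) = row 1: [-I, 0, 0, 0]; row 2: [0, I, 0, 0]; row 3: [0, 0, -I, 0]; row 4: [0, 0, 0, I].
M = (-7/2)*rho(e12) + (4)*rho(e13) + (4/5)*rho(e14) + (5/6)*rho(e23), summed entrywise:
Answer: row 1: [-5*I/6, 0, 4/5, -7/2 - 4*I]; row 2: [0, 5*I/6, -7/2 + 4*I, -4/5]; row 3: [4/5, -7/2 - 4*I, -5*I/6, 0]; row 4: [-7/2 + 4*I, -4/5, 0, 5*I/6]


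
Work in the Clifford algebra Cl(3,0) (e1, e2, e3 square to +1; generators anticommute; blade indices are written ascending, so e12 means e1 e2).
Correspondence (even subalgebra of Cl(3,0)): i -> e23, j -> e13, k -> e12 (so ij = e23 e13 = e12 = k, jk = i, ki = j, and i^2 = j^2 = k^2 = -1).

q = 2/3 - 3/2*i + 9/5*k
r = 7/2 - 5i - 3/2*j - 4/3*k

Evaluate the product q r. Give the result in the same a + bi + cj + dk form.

In blades: q = 2/3 + 9/5*e12 - 3/2*e23, r = 7/2 - 4/3*e12 - 3/2*e13 - 5*e23.
Distribute q over r term by term (generator squares from the signature, products reordered to ascending indices): (2/3)*r = 7/3 - 8/9*e12 - e13 - 10/3*e23; (9/5*e12)*r = 12/5 + 63/10*e12 - 9*e13 + 27/10*e23; (-3/2*e23)*r = -15/2 + 9/4*e12 - 2*e13 - 21/4*e23.
Sum: -83/30 + 1379/180*e12 - 12*e13 - 353/60*e23; translating back through the correspondence:
Answer: -83/30 - 353/60*i - 12j + 1379/180*k


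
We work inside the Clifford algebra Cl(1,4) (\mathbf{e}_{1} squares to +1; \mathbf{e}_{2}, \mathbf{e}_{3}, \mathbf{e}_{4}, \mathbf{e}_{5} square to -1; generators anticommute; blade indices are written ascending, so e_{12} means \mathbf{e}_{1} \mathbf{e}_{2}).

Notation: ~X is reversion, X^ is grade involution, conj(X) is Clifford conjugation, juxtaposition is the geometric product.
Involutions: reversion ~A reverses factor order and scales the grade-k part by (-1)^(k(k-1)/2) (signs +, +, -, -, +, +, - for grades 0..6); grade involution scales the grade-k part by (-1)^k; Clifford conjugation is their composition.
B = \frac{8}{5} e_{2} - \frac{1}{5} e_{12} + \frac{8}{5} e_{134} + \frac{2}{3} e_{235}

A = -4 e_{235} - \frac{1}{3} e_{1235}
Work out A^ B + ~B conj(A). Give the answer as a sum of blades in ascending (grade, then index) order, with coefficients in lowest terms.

first term: \frac{8}{3} - \frac{2}{9} e_{1} - \frac{19}{3} e_{35} - \frac{4}{15} e_{135} - \frac{8}{15} e_{245} + \frac{32}{5} e_{1245}
second term: \frac{8}{3} - \frac{2}{9} e_{1} + \frac{19}{3} e_{35} + \frac{4}{15} e_{135} + \frac{8}{15} e_{245} + \frac{32}{5} e_{1245}
Answer: \frac{16}{3} - \frac{4}{9} e_{1} + \frac{64}{5} e_{1245}


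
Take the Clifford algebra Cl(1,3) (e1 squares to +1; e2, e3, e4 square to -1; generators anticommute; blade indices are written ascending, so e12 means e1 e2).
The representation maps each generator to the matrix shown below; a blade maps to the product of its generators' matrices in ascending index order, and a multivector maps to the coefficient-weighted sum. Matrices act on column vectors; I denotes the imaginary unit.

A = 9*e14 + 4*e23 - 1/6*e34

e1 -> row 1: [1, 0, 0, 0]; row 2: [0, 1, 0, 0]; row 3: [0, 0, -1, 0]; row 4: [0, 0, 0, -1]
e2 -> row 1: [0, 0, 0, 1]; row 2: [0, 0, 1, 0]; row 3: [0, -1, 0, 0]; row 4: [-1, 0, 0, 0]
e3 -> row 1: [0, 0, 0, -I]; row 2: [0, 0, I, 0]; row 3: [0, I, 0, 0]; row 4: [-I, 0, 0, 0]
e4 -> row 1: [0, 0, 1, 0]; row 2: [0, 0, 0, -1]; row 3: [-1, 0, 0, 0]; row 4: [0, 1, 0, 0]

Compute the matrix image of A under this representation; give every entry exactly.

Bivector images (products of the table entries): rho(e14) = rho(e1)rho(e4) = row 1: [0, 0, 1, 0]; row 2: [0, 0, 0, -1]; row 3: [1, 0, 0, 0]; row 4: [0, -1, 0, 0]; rho(e23) = rho(e2)rho(e3) = row 1: [-I, 0, 0, 0]; row 2: [0, I, 0, 0]; row 3: [0, 0, -I, 0]; row 4: [0, 0, 0, I]; rho(e34) = rho(e3)rho(e4) = row 1: [0, -I, 0, 0]; row 2: [-I, 0, 0, 0]; row 3: [0, 0, 0, -I]; row 4: [0, 0, -I, 0].
M = (9)*rho(e14) + (4)*rho(e23) + (-1/6)*rho(e34), summed entrywise:
Answer: row 1: [-4*I, I/6, 9, 0]; row 2: [I/6, 4*I, 0, -9]; row 3: [9, 0, -4*I, I/6]; row 4: [0, -9, I/6, 4*I]


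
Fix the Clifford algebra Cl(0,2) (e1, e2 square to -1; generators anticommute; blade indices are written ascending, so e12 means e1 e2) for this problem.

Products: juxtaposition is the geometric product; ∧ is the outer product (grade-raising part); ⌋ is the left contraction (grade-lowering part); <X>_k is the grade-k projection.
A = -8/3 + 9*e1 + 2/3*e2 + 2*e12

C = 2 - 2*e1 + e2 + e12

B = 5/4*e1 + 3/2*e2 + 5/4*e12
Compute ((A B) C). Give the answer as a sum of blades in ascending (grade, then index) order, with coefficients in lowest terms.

step 1: -59/4 - 11/2*e1 - 51/4*e2 + 28/3*e12
step 2: -445/12 - 43/12*e1 - 641/12*e2 - 325/12*e12
Answer: -445/12 - 43/12*e1 - 641/12*e2 - 325/12*e12


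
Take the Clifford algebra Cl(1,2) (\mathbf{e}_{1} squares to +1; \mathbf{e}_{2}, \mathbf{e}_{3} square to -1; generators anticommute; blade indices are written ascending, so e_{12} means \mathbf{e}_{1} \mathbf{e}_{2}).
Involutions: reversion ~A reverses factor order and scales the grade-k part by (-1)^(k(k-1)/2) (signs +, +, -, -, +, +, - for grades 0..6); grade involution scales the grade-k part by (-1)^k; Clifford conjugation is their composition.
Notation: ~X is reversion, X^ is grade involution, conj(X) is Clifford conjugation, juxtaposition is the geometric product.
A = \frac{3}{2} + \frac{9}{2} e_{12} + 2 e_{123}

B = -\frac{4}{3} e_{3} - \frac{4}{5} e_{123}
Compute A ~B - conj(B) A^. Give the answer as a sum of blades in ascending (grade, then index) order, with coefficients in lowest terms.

first term: -\frac{8}{5} + \frac{8}{5} e_{3} + \frac{8}{3} e_{12} - \frac{24}{5} e_{123}
second term: -\frac{8}{5} - \frac{8}{5} e_{3} + \frac{8}{3} e_{12} + \frac{24}{5} e_{123}
Answer: \frac{16}{5} e_{3} - \frac{48}{5} e_{123}


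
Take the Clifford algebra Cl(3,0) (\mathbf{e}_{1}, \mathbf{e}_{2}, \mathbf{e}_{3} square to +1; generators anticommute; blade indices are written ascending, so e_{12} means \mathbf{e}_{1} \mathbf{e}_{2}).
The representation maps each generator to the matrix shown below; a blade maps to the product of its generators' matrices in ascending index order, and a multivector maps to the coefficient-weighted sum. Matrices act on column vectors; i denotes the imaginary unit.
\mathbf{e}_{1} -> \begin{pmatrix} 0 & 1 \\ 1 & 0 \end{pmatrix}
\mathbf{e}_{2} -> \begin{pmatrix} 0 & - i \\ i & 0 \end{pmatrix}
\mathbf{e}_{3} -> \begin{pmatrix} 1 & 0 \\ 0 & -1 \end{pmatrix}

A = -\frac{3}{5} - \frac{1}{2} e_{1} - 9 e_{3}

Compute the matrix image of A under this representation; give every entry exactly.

M = (-\frac{3}{5})*1 + (-\frac{1}{2})*rho(e_{1}) + (-9)*rho(e_{3}), summed entrywise (1 is the identity matrix):
Answer: \begin{pmatrix} - \frac{48}{5} & - \frac{1}{2} \\ - \frac{1}{2} & \frac{42}{5} \end{pmatrix}


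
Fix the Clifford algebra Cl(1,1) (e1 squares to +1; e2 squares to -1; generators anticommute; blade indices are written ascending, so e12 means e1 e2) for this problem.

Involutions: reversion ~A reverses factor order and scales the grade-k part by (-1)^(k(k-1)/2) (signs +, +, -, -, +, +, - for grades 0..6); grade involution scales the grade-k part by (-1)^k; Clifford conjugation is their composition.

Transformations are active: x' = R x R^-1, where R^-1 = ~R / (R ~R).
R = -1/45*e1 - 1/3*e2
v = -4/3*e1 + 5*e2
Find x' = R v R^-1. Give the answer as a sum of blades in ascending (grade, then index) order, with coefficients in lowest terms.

~R = -1/45*e1 - 1/3*e2, and R ~R = -224/2025, so R^-1 = ~R / (-224/2025).
R v = 229/135 - 5/9*e12
Answer: 677/336*e1 + 585/112*e2


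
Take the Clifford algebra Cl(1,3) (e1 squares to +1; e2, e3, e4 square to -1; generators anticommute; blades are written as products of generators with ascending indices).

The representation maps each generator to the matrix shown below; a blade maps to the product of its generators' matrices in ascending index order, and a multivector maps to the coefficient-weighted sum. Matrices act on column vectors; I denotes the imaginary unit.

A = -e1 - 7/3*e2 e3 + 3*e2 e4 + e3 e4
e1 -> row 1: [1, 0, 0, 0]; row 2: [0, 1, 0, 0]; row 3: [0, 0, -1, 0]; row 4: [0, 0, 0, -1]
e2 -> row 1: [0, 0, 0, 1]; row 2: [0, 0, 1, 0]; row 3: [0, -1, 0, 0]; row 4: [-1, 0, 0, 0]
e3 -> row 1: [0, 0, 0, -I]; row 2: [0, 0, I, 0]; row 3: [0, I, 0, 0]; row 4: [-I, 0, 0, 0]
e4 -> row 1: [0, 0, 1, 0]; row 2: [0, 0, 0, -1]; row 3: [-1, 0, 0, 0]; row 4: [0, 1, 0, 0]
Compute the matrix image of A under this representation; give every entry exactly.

Bivector images (products of the table entries): rho(e2 e3) = rho(e2)rho(e3) = row 1: [-I, 0, 0, 0]; row 2: [0, I, 0, 0]; row 3: [0, 0, -I, 0]; row 4: [0, 0, 0, I]; rho(e2 e4) = rho(e2)rho(e4) = row 1: [0, 1, 0, 0]; row 2: [-1, 0, 0, 0]; row 3: [0, 0, 0, 1]; row 4: [0, 0, -1, 0]; rho(e3 e4) = rho(e3)rho(e4) = row 1: [0, -I, 0, 0]; row 2: [-I, 0, 0, 0]; row 3: [0, 0, 0, -I]; row 4: [0, 0, -I, 0].
M = (-1)*rho(e1) + (-7/3)*rho(e2 e3) + (3)*rho(e2 e4) + (1)*rho(e3 e4), summed entrywise:
Answer: row 1: [-1 + 7*I/3, 3 - I, 0, 0]; row 2: [-3 - I, -1 - 7*I/3, 0, 0]; row 3: [0, 0, 1 + 7*I/3, 3 - I]; row 4: [0, 0, -3 - I, 1 - 7*I/3]


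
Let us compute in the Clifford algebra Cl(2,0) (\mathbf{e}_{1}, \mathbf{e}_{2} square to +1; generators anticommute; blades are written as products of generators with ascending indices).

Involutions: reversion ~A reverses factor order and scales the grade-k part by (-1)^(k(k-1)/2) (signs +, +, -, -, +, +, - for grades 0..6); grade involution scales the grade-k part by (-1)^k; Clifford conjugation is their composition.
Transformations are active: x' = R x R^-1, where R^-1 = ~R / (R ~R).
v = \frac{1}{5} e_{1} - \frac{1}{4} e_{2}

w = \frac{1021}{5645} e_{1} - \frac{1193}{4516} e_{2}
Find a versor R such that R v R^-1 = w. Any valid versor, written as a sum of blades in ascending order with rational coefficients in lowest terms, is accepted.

Equal squares first: v^2 = w^2 = \frac{41}{400}. Then v + w = \frac{430}{1129} e_{1} - \frac{1161}{2258} e_{2} is a versor taking v to w, provided it is invertible.
Answer: \frac{430}{1129} e_{1} - \frac{1161}{2258} e_{2}


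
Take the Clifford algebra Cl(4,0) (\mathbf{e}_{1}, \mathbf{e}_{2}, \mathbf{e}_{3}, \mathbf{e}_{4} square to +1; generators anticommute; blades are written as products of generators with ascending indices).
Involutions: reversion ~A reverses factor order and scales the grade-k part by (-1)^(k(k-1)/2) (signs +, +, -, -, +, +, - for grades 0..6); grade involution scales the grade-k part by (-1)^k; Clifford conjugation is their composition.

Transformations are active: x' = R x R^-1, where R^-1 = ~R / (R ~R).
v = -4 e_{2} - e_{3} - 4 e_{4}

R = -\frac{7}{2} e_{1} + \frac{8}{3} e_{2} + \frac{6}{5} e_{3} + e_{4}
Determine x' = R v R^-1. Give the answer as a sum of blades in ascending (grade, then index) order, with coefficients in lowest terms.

~R = -\frac{7}{2} e_{1} + \frac{8}{3} e_{2} + \frac{6}{5} e_{3} + e_{4}, and R ~R = \frac{19621}{900}, so R^-1 = ~R / (\frac{19621}{900}).
R v = -\frac{238}{15} + 14 e_{1} e_{2} + \frac{7}{2} e_{1} e_{3} + 14 e_{1} e_{4} + \frac{32}{15} e_{2} e_{3} - \frac{20}{3} e_{2} e_{4} - \frac{19}{5} e_{3} e_{4}
Answer: \frac{14280}{2803} e_{1} + \frac{332}{2803} e_{2} - \frac{2093}{2803} e_{3} + \frac{7132}{2803} e_{4}


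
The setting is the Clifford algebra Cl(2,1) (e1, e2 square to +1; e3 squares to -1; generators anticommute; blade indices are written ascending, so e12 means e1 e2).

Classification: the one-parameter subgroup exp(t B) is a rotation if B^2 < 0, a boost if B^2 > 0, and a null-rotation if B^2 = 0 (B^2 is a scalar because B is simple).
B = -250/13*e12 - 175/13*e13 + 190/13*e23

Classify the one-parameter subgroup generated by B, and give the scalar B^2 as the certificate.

B^2 term by term: the squares give (-250/13)^2*(e12)^2 + (-175/13)^2*(e13)^2 + (190/13)^2*(e23)^2 = 62500/169*(-1) + 30625/169*(+1) + 36100/169*(+1) = 25 (each basis 2-blade squares to minus the product of its generators' squares); cross terms between blades sharing an index anticommute and cancel. So B^2 = 25.
Answer: boost, certificate B^2 = 25. One invariant decides it: the square 25 survives every conjugation, and its sign is exactly the classification.


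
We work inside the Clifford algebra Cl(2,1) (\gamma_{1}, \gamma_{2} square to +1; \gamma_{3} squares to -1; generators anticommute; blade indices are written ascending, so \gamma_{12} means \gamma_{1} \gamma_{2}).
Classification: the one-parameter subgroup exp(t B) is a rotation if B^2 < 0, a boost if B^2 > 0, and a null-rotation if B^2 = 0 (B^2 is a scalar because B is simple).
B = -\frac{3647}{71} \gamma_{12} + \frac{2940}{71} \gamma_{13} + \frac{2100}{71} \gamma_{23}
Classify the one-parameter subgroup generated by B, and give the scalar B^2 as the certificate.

B^2 term by term: the squares give (-\frac{3647}{71})^2*(\gamma_{12})^2 + (\frac{2940}{71})^2*(\gamma_{13})^2 + (\frac{2100}{71})^2*(\gamma_{23})^2 = \frac{13300609}{5041}*(-1) + \frac{8643600}{5041}*(+1) + \frac{4410000}{5041}*(+1) = -49 (each basis 2-blade squares to minus the product of its generators' squares); cross terms between blades sharing an index anticommute and cancel. So B^2 = -49.
Answer: rotation, certificate B^2 = -49. Because -49 is invariant under every versor sandwich, the classification follows from its sign alone.


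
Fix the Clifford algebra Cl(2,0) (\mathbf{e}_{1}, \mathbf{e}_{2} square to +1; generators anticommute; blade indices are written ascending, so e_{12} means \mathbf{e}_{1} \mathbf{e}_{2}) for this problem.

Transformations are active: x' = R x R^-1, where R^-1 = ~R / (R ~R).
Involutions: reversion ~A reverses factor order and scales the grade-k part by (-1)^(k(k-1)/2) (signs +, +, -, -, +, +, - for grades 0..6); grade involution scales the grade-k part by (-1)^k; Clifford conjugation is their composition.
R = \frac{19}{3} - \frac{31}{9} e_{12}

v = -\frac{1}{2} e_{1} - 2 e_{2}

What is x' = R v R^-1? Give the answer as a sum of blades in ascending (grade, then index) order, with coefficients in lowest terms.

~R = \frac{19}{3} + \frac{31}{9} e_{12}, and R ~R = \frac{4210}{81}, so R^-1 = ~R / (\frac{4210}{81}).
R v = \frac{67}{18} e_{1} - \frac{259}{18} e_{2}
Answer: \frac{2962}{2105} e_{1} - \frac{6343}{4210} e_{2}


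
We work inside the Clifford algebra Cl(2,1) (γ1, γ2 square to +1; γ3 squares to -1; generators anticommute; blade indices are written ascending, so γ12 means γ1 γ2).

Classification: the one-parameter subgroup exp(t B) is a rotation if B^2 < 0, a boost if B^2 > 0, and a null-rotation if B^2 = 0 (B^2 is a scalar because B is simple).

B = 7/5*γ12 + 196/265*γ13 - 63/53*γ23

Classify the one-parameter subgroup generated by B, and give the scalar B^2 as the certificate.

B^2 term by term: the squares give (7/5)^2*(γ12)^2 + (196/265)^2*(γ13)^2 + (-63/53)^2*(γ23)^2 = 49/25*(-1) + 38416/70225*(+1) + 3969/2809*(+1) = 0 (each basis 2-blade squares to minus the product of its generators' squares); cross terms between blades sharing an index anticommute and cancel. So B^2 = 0.
Answer: null-rotation, certificate B^2 = 0. The invariant at work: B^2 = 0 is unchanged by conjugation, hence its sign classifies the subgroup whatever basis B is written in.


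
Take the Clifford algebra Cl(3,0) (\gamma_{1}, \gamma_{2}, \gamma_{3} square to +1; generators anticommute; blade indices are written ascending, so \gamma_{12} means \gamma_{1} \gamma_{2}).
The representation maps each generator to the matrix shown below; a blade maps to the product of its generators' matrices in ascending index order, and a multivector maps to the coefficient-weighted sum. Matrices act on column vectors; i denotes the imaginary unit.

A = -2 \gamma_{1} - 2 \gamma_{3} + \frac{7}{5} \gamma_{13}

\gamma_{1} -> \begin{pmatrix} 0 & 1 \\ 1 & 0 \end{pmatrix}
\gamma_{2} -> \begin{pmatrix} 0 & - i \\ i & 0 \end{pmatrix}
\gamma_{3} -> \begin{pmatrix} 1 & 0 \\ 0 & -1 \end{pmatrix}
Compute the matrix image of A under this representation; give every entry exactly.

Bivector images (products of the table entries): rho(\gamma_{13}) = rho(\gamma_{1})rho(\gamma_{3}) = \begin{pmatrix} 0 & -1 \\ 1 & 0 \end{pmatrix}.
M = (-2)*rho(\gamma_{1}) + (-2)*rho(\gamma_{3}) + (\frac{7}{5})*rho(\gamma_{13}), summed entrywise:
Answer: \begin{pmatrix} -2 & - \frac{17}{5} \\ - \frac{3}{5} & 2 \end{pmatrix}


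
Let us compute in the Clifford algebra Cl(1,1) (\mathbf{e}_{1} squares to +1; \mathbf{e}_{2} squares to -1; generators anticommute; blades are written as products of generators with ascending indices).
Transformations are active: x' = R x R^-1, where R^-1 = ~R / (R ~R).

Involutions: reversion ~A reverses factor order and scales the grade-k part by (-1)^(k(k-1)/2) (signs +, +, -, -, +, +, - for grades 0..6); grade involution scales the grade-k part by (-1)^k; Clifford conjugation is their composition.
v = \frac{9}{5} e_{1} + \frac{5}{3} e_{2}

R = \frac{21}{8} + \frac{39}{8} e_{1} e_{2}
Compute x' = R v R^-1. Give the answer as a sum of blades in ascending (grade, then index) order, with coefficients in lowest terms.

~R = \frac{21}{8} - \frac{39}{8} e_{1} e_{2}, and R ~R = -\frac{135}{8}, so R^-1 = ~R / (-\frac{135}{8}).
R v = -\frac{17}{5} e_{1} - \frac{22}{5} e_{2}
Answer: -\frac{167}{225} e_{1} - \frac{67}{225} e_{2}


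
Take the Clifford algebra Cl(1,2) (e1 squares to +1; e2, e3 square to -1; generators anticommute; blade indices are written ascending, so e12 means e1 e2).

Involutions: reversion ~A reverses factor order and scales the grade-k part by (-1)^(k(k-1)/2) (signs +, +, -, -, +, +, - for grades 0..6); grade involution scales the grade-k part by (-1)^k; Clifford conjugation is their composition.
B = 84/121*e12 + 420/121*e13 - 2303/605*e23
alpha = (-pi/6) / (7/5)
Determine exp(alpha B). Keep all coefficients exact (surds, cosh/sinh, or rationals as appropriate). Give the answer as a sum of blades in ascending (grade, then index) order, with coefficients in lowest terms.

B^2 term by term: the squares give (84/121)^2*(e12)^2 + (420/121)^2*(e13)^2 + (-2303/605)^2*(e23)^2 = 7056/14641*(+1) + 176400/14641*(+1) + 5303809/366025*(-1) = -49/25 (each basis 2-blade squares to minus the product of its generators' squares); cross terms between blades sharing an index anticommute and cancel. So B^2 = -49/25.
B^2 = -49/25 — the negative square puts this in the circular regime; l = 7/5, alpha*l = -pi/6, so exp(alpha B) = cos(-pi/6) + (sin(-pi/6)/(7/5))*B = sqrt(3)/2 + (-5/14)*B.
Answer: sqrt(3)/2 - 30/121*e12 - 150/121*e13 + 329/242*e23


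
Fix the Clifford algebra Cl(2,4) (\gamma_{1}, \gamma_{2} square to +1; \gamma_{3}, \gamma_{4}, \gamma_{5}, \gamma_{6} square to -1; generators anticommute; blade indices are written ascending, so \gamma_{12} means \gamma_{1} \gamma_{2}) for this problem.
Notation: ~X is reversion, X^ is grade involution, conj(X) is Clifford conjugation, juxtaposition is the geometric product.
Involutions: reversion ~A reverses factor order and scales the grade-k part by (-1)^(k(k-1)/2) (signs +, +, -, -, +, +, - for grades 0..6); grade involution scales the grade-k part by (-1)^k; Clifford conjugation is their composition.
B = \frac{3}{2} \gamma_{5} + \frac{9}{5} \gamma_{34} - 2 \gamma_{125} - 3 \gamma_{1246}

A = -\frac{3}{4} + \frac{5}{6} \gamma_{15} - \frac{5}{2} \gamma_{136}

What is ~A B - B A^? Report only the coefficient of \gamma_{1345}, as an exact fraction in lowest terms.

first term: \frac{5}{4} \gamma_{1} - \frac{5}{3} \gamma_{2} - \frac{9}{8} \gamma_{5} - \frac{27}{20} \gamma_{34} + \frac{3}{2} \gamma_{125} - \frac{9}{2} \gamma_{146} - \frac{15}{2} \gamma_{234} + \frac{9}{4} \gamma_{1246} - \frac{3}{2} \gamma_{1345} - \frac{15}{4} \gamma_{1356} + 5 \gamma_{2356} - \frac{5}{2} \gamma_{2456}
second term: \frac{5}{4} \gamma_{1} + \frac{5}{3} \gamma_{2} - \frac{9}{8} \gamma_{5} - \frac{27}{20} \gamma_{34} + \frac{3}{2} \gamma_{125} + \frac{9}{2} \gamma_{146} - \frac{15}{2} \gamma_{234} + \frac{9}{4} \gamma_{1246} + \frac{3}{2} \gamma_{1345} + \frac{15}{4} \gamma_{1356} + 5 \gamma_{2356} - \frac{5}{2} \gamma_{2456}
Answer: -3


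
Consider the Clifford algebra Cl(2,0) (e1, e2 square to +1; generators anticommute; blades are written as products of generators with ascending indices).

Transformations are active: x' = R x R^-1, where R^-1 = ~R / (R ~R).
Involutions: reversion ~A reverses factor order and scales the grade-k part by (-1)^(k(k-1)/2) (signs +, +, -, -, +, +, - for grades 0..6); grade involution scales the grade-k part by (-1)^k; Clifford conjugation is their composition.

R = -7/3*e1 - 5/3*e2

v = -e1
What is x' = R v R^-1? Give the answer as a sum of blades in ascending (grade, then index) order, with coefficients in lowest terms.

~R = -7/3*e1 - 5/3*e2, and R ~R = 74/9, so R^-1 = ~R / (74/9).
R v = 7/3 - 5/3*e1 e2
Answer: -12/37*e1 - 35/37*e2


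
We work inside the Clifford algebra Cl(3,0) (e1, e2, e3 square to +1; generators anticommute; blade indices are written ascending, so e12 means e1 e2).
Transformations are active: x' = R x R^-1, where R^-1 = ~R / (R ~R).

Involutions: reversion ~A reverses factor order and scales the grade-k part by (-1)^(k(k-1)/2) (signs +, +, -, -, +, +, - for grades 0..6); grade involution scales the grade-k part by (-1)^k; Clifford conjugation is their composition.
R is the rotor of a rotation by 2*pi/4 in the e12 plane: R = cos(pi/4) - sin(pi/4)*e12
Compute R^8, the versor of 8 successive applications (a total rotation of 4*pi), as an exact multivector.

The rotor phase is half the rotation angle and phases add under composition, so 8 steps in the e12 plane accumulate phase 8*(pi/4) = 2*pi: R^8 = cos(2*pi) - sin(2*pi)*e12.
cos(2*pi) = 1 and sin(2*pi) = 0, so R^8 = 1. The total rotation 4*pi is 2 full turns, so every vector returns to itself, yet the rotor is +1, back on the identity sheet (an even number of 2*pi turns).
Answer: 1


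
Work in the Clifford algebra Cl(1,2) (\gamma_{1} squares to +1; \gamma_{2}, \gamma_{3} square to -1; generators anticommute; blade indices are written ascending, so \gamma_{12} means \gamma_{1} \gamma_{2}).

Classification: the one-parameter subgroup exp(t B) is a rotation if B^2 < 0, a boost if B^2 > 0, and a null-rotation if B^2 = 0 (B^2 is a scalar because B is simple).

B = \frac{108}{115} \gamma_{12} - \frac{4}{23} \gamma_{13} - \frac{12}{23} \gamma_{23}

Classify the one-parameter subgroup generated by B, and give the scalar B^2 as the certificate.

B^2 term by term: the squares give (\frac{108}{115})^2*(\gamma_{12})^2 + (-\frac{4}{23})^2*(\gamma_{13})^2 + (-\frac{12}{23})^2*(\gamma_{23})^2 = \frac{11664}{13225}*(+1) + \frac{16}{529}*(+1) + \frac{144}{529}*(-1) = \frac{16}{25} (each basis 2-blade squares to minus the product of its generators' squares); cross terms between blades sharing an index anticommute and cancel. So B^2 = \frac{16}{25}.
Answer: boost, certificate B^2 = \frac{16}{25}. One invariant decides it: the square \frac{16}{25} survives every conjugation, and its sign is exactly the classification.
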